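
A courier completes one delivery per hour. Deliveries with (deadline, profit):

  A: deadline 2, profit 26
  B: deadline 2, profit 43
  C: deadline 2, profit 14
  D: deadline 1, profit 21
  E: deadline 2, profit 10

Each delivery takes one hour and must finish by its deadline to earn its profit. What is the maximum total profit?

By profit: B(d2,43), A(d2,26), D(d1,21), C(d2,14), E(d2,10)
B→slot 2; A→slot 1; D skipped; C skipped; E skipped.
Profit = 26 + 43 = 69

69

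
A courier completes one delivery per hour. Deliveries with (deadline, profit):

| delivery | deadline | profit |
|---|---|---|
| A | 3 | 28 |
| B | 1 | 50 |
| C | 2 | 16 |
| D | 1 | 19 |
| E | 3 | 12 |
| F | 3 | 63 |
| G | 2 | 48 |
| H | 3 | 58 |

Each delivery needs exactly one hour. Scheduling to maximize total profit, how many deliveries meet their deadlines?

Take jobs in profit order; each goes to the latest open slot no later than its deadline.
Profit order: F=63 H=58 B=50 G=48 A=28 D=19 C=16 E=12
Assign: F→slot 3, H→slot 2, B→slot 1, G skipped, A skipped, D skipped, C skipped, E skipped.
Slots: [1:B] [2:H] [3:F]
3 of 8 scheduled.

3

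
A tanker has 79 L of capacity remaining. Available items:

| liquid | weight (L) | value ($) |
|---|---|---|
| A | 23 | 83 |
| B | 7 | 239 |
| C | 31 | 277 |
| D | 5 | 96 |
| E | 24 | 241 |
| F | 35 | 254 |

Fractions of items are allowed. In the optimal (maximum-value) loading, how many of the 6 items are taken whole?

4

Sort by value per unit weight and fill in that order.
Ratios (sorted): B 34.14, D 19.20, E 10.04, C 8.94, F 7.26, A 3.61
take B (7 @ 239); take D (5 @ 96); take E (24 @ 241); take C (31 @ 277); take 12/35 of F → 87.09. Capacity used 79/79.
4 item(s) taken whole; one partial (take 12/35 of F).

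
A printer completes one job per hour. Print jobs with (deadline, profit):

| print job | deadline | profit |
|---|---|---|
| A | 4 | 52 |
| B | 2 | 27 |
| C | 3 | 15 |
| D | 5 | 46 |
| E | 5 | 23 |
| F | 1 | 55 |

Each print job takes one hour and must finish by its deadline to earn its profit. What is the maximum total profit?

Take jobs in profit order; each goes to the latest open slot no later than its deadline.
By profit: F(d1,55), A(d4,52), D(d5,46), B(d2,27), E(d5,23), C(d3,15)
F→slot 1; A→slot 4; D→slot 5; B→slot 2; E→slot 3; C skipped.
Profit = 55 + 27 + 23 + 52 + 46 = 203

203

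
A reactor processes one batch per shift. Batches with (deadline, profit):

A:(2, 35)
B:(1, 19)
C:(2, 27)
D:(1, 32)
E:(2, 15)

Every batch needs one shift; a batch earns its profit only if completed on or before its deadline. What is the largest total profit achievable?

67

Take jobs in profit order; each goes to the latest open slot no later than its deadline.
By profit: A(d2,35), D(d1,32), C(d2,27), B(d1,19), E(d2,15)
A→slot 2; D→slot 1; C skipped; B skipped; E skipped.
Profit = 32 + 35 = 67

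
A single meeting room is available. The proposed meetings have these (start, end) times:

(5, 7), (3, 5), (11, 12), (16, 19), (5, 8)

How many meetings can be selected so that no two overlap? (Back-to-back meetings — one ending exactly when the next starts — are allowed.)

Sort by end time and greedily take each interval whose start is ≥ the last chosen end.
By end time: (3,5), (5,7), (5,8), (11,12), (16,19).
Pick (3,5); next start ≥ 5 → (5,7); next start ≥ 7 → (11,12); next start ≥ 12 → (16,19).
Selected 4 meetings.

4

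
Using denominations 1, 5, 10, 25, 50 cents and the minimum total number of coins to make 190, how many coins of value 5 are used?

1

Use the largest denomination that fits, subtract, and repeat.
190 − 3×50→40 − 1×25→15 − 1×10→5 − 1×5→0
Count of 5: 1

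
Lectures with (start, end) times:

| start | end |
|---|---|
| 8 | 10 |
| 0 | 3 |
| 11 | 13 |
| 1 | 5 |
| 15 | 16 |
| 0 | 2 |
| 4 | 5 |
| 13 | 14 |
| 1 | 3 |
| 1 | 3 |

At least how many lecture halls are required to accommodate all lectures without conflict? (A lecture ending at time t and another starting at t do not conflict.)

5

Count concurrent intervals with a sweep; the peak is the room count.
starts: [0, 0, 1, 1, 1, 4, 8, 11, 13, 15]
ends:   [2, 3, 3, 3, 5, 5, 10, 13, 14, 16]
s0→1 s0→2 s1→3 s1→4 s1→5  — peak 5.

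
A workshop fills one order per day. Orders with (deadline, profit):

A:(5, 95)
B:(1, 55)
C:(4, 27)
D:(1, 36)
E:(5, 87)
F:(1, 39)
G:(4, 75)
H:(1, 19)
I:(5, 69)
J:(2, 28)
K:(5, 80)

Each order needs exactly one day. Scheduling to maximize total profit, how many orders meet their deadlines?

Profit order: A=95 E=87 K=80 G=75 I=69 B=55 F=39 D=36 J=28 C=27 H=19
Assign: A→slot 5, E→slot 4, K→slot 3, G→slot 2, I→slot 1, B skipped, F skipped, D skipped, J skipped, C skipped, H skipped.
Slots: [1:I] [2:G] [3:K] [4:E] [5:A]
5 of 11 scheduled.

5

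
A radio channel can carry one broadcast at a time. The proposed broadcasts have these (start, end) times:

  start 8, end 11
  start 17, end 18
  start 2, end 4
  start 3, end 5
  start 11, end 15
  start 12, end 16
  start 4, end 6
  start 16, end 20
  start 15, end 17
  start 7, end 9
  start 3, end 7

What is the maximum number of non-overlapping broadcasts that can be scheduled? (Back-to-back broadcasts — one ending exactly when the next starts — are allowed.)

6

Sorted by end: (2,4)  (3,5)  (4,6)  (3,7)  (7,9)  (8,11)  (11,15)  (12,16)  (15,17)  (17,18)  (16,20)
take (2,4); take (4,6); skip (3,7); take (7,9); take (11,15); skip (12,16); take (15,17); take (17,18).
Selected 6 broadcasts.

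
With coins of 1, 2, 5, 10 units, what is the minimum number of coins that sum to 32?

Greedy: take as many of the largest coin as possible, then repeat with the remainder.
32 − 3×10→2 − 1×2→0
Total coins = 3 + 1 = 4

4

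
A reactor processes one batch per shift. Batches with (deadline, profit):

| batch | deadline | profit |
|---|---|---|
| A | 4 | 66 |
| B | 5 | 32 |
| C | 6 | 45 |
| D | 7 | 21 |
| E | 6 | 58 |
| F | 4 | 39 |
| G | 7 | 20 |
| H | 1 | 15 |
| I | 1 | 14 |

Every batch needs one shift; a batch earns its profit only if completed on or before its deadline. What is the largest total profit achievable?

281

Sort by profit descending; place each in the latest free slot ≤ its deadline.
By profit: A(d4,66), E(d6,58), C(d6,45), F(d4,39), B(d5,32), D(d7,21), G(d7,20), H(d1,15), I(d1,14)
A→slot 4; E→slot 6; C→slot 5; F→slot 3; B→slot 2; D→slot 7; G→slot 1; H skipped; I skipped.
Profit = 20 + 32 + 39 + 66 + 45 + 58 + 21 = 281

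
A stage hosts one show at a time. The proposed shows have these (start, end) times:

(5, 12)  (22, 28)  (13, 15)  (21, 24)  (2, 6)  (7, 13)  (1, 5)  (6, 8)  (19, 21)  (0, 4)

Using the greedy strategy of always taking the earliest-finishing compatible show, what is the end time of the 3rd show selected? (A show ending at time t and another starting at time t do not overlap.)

Sort by end time and greedily take each interval whose start is ≥ the last chosen end.
Sorted by end: (0,4)  (1,5)  (2,6)  (6,8)  (5,12)  (7,13)  (13,15)  (19,21)  (21,24)  (22,28)
take (0,4); skip (1,5); take (6,8); take (13,15); take (19,21); take (21,24); skip (22,28).
Selected: (0,4) (6,8) (13,15) (19,21) (21,24)

15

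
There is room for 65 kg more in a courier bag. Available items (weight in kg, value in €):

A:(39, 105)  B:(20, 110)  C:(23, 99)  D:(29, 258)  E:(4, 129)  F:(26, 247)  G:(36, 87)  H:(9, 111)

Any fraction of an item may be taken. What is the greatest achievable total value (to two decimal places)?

718.31

Greedy by value/weight ratio, highest first.
Order: E (129/4=32.25) > H (111/9=12.33) > F (247/26=9.50) > D (258/29=8.90) > B (110/20=5.50) > C (99/23=4.30) > A (105/39=2.69) > G (87/36=2.42)
Fill: take E (4 @ 129) → take H (9 @ 111) → take F (26 @ 247) → take 26/29 of D → 231.31; 65/65 used.
Total value = 718.31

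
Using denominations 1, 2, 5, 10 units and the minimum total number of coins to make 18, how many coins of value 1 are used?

1

18 − 1×10→8 − 1×5→3 − 1×2→1 − 1×1→0
Count of 1: 1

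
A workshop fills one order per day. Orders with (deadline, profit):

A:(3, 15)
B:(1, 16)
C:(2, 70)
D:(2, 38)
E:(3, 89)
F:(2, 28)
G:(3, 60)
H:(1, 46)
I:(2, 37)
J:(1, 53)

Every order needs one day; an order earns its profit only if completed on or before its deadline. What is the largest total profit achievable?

219

Sort by profit descending; place each in the latest free slot ≤ its deadline.
Profit order: E=89 C=70 G=60 J=53 H=46 D=38 I=37 F=28 B=16 A=15
Assign: E→slot 3, C→slot 2, G→slot 1, J skipped, H skipped, D skipped, I skipped, F skipped, B skipped, A skipped.
Slots: [1:G] [2:C] [3:E]
Profit = 60 + 70 + 89 = 219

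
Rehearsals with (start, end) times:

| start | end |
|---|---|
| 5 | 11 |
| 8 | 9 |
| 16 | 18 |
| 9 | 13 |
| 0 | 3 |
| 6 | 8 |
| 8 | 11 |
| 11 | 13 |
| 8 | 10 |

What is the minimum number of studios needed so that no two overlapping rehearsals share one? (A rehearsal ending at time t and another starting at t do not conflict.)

Count concurrent intervals with a sweep; the peak is the room count.
starts: [0, 5, 6, 8, 8, 8, 9, 11, 16]
ends:   [3, 8, 9, 10, 11, 11, 13, 13, 18]
s0→1 e3→0 s5→1 s6→2 e8→1 s8→2 s8→3 s8→4  — peak 4.

4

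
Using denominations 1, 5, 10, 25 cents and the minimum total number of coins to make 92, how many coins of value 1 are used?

92 = 3×25 + 1×10 + 1×5 + 2×1
Count of 1: 2

2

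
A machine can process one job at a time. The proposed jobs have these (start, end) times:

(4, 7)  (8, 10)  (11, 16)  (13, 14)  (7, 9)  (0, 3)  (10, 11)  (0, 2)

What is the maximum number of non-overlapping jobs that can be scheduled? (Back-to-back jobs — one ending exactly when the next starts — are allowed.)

5

Greedy by earliest finish: after sorting by end time, pick each interval compatible with the last pick.
Sorted by end: (0,2)  (0,3)  (4,7)  (7,9)  (8,10)  (10,11)  (13,14)  (11,16)
take (0,2); take (4,7); take (7,9); take (10,11); take (13,14); skip (11,16).
Selected 5 jobs.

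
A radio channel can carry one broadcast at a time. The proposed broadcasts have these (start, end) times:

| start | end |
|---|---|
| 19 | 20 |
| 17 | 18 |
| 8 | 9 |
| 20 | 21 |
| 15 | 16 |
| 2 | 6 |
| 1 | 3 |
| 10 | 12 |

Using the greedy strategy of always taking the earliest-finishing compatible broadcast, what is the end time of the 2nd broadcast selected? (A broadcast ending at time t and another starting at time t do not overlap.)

Order by finish time; keep every interval that doesn't clash with the previous kept one.
By end time: (1,3), (2,6), (8,9), (10,12), (15,16), (17,18), (19,20), (20,21).
Pick (1,3); next start ≥ 3 → (8,9); next start ≥ 9 → (10,12); next start ≥ 12 → (15,16); next start ≥ 16 → (17,18); next start ≥ 18 → (19,20); next start ≥ 20 → (20,21).
Selected: (1,3) (8,9) (10,12) (15,16) (17,18) (19,20) (20,21)

9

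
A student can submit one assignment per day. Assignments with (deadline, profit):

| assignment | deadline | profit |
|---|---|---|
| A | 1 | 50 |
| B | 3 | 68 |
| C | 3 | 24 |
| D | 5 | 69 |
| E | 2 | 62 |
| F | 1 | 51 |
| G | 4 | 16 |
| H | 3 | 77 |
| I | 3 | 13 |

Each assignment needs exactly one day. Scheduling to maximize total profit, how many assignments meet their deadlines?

5

Take jobs in profit order; each goes to the latest open slot no later than its deadline.
Profit order: H=77 D=69 B=68 E=62 F=51 A=50 C=24 G=16 I=13
Assign: H→slot 3, D→slot 5, B→slot 2, E→slot 1, F skipped, A skipped, C skipped, G→slot 4, I skipped.
Slots: [1:E] [2:B] [3:H] [4:G] [5:D]
5 of 9 scheduled.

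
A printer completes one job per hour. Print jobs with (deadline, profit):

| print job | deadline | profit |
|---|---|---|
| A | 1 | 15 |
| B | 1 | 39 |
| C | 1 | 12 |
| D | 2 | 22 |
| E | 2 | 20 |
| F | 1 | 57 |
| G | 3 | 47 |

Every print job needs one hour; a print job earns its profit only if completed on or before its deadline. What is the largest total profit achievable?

126

By profit: F(d1,57), G(d3,47), B(d1,39), D(d2,22), E(d2,20), A(d1,15), C(d1,12)
F→slot 1; G→slot 3; B skipped; D→slot 2; E skipped; A skipped; C skipped.
Profit = 57 + 22 + 47 = 126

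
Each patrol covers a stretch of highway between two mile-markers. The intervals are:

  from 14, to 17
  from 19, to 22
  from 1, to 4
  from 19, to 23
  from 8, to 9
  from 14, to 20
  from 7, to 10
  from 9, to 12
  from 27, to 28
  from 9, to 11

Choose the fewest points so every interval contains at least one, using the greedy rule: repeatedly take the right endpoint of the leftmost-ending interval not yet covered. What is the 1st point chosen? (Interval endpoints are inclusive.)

4

Sort by right endpoint; whenever an interval is uncovered, place a point at its right end.
By right end: [1,4]  [8,9]  [7,10]  [9,11]  [9,12]  [14,17]  [14,20]  [19,22]  [19,23]  [27,28]
[1,4] uncovered → point at 4; [8,9] uncovered → point at 9; [14,17] uncovered → point at 17; [19,22] uncovered → point at 22; [27,28] uncovered → point at 28.
Points: 4, 9, 17, 22, 28 (5 total).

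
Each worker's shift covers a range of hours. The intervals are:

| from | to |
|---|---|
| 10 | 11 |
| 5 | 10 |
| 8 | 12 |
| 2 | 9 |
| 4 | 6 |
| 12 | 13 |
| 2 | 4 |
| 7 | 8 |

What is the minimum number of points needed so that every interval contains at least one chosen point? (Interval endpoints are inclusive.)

4

Sorted: [2,4] [4,6] [7,8] [2,9] [5,10] [10,11] [8,12] [12,13]
{[2,4],[4,6]} hit by 4; {[7,8],[2,9],[5,10]} hit by 8; {[10,11],[8,12]} hit by 11; {[12,13]} hit by 13.
Points: 4, 8, 11, 13 (4 total).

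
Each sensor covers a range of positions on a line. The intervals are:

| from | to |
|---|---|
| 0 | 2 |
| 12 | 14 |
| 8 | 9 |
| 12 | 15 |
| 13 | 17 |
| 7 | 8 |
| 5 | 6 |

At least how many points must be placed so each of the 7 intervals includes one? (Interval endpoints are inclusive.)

4

Sort by right endpoint; whenever an interval is uncovered, place a point at its right end.
Sorted: [0,2] [5,6] [7,8] [8,9] [12,14] [12,15] [13,17]
{[0,2]} hit by 2; {[5,6]} hit by 6; {[7,8],[8,9]} hit by 8; {[12,14],[12,15],[13,17]} hit by 14.
Points: 2, 6, 8, 14 (4 total).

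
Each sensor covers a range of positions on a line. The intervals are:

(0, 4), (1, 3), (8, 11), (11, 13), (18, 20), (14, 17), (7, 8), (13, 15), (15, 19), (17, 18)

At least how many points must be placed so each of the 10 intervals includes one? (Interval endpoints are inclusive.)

Process intervals by earliest right end; each time one isn't hit yet, stab at its right endpoint.
By right end: [1,3]  [0,4]  [7,8]  [8,11]  [11,13]  [13,15]  [14,17]  [17,18]  [15,19]  [18,20]
[1,3] uncovered → point at 3; [7,8] uncovered → point at 8; [11,13] uncovered → point at 13; [14,17] uncovered → point at 17; [18,20] uncovered → point at 20.
Points: 3, 8, 13, 17, 20 (5 total).

5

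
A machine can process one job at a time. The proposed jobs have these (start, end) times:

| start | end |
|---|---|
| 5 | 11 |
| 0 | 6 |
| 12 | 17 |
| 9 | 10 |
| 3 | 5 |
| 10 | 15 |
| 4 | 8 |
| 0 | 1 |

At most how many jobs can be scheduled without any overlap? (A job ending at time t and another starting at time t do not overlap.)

By end time: (0,1), (3,5), (0,6), (4,8), (9,10), (5,11), (10,15), (12,17).
Pick (0,1); next start ≥ 1 → (3,5); next start ≥ 5 → (9,10); next start ≥ 10 → (10,15).
Selected 4 jobs.

4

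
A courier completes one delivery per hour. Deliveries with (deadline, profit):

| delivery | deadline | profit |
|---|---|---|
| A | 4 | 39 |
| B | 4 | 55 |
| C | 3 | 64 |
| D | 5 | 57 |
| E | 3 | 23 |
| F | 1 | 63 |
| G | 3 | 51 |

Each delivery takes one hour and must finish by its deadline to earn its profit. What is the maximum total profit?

290

Profit order: C=64 F=63 D=57 B=55 G=51 A=39 E=23
Assign: C→slot 3, F→slot 1, D→slot 5, B→slot 4, G→slot 2, A skipped, E skipped.
Slots: [1:F] [2:G] [3:C] [4:B] [5:D]
Profit = 63 + 51 + 64 + 55 + 57 = 290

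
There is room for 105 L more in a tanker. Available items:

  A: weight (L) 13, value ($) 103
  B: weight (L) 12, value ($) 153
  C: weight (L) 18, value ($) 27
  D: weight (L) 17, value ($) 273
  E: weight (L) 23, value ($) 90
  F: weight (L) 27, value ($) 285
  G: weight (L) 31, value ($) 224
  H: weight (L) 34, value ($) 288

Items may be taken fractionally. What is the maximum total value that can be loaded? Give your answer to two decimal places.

Order: D (273/17=16.06) > B (153/12=12.75) > F (285/27=10.56) > H (288/34=8.47) > A (103/13=7.92) > G (224/31=7.23) > E (90/23=3.91) > C (27/18=1.50)
Fill: take D (17 @ 273) → take B (12 @ 153) → take F (27 @ 285) → take H (34 @ 288) → take A (13 @ 103) → take 2/31 of G → 14.45; 105/105 used.
Total value = 1116.45

1116.45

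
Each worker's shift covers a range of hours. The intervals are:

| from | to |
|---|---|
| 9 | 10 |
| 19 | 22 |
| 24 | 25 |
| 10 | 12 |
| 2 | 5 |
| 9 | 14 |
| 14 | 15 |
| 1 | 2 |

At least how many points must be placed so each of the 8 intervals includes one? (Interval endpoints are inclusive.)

5

Sorted: [1,2] [2,5] [9,10] [10,12] [9,14] [14,15] [19,22] [24,25]
{[1,2],[2,5]} hit by 2; {[9,10],[10,12],[9,14]} hit by 10; {[14,15]} hit by 15; {[19,22]} hit by 22; {[24,25]} hit by 25.
Points: 2, 10, 15, 22, 25 (5 total).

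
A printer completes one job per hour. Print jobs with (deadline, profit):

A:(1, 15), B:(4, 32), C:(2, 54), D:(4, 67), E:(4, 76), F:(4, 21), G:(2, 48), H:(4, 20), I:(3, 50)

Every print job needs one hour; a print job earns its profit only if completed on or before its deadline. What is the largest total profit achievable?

By profit: E(d4,76), D(d4,67), C(d2,54), I(d3,50), G(d2,48), B(d4,32), F(d4,21), H(d4,20), A(d1,15)
E→slot 4; D→slot 3; C→slot 2; I→slot 1; G skipped; B skipped; F skipped; H skipped; A skipped.
Profit = 50 + 54 + 67 + 76 = 247

247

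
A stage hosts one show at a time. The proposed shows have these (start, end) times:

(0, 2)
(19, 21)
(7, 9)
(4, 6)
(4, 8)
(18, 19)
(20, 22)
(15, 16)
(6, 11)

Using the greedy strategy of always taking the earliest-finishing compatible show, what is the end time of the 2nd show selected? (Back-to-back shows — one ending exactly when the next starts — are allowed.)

Greedy by earliest finish: after sorting by end time, pick each interval compatible with the last pick.
By end time: (0,2), (4,6), (4,8), (7,9), (6,11), (15,16), (18,19), (19,21), (20,22).
Pick (0,2); next start ≥ 2 → (4,6); next start ≥ 6 → (7,9); next start ≥ 9 → (15,16); next start ≥ 16 → (18,19); next start ≥ 19 → (19,21).
Selected: (0,2) (4,6) (7,9) (15,16) (18,19) (19,21)

6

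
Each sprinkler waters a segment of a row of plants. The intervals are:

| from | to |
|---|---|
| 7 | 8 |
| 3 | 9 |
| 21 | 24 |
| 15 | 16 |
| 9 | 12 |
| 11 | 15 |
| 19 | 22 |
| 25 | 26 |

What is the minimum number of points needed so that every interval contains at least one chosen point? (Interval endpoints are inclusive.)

By right end: [7,8]  [3,9]  [9,12]  [11,15]  [15,16]  [19,22]  [21,24]  [25,26]
[7,8] uncovered → point at 8; [9,12] uncovered → point at 12; [15,16] uncovered → point at 16; [19,22] uncovered → point at 22; [25,26] uncovered → point at 26.
Points: 8, 12, 16, 22, 26 (5 total).

5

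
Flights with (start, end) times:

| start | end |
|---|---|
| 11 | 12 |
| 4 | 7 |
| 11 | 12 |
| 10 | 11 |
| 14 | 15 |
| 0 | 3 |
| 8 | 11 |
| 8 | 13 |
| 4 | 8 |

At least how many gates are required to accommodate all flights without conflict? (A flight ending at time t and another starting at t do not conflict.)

Events (time:±→running): 0:+→1 3:-→0 4:+→1 4:+→2 7:-→1 8:-→0 8:+→1 8:+→2 10:+→3 … peak 3.

3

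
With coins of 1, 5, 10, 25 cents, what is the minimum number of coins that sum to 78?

6

78 − 3×25→3 − 3×1→0
Total coins = 3 + 3 = 6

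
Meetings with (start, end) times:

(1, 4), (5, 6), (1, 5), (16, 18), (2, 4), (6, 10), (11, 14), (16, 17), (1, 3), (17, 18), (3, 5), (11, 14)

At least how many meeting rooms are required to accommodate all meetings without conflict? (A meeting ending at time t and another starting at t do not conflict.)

4

The answer is the maximum number of intervals overlapping at any instant.
starts: [1, 1, 1, 2, 3, 5, 6, 11, 11, 16, 16, 17]
ends:   [3, 4, 4, 5, 5, 6, 10, 14, 14, 17, 18, 18]
s1→1 s1→2 s1→3 s2→4  — peak 4.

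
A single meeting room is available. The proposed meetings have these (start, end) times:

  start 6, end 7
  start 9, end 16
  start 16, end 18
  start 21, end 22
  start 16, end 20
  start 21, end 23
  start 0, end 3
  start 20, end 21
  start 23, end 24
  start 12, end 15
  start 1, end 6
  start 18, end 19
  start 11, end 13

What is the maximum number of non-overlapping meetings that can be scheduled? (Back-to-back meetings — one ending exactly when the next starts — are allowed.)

8

Order by finish time; keep every interval that doesn't clash with the previous kept one.
By end time: (0,3), (1,6), (6,7), (11,13), (12,15), (9,16), (16,18), (18,19), (16,20), (20,21), (21,22), (21,23), (23,24).
Pick (0,3); next start ≥ 3 → (6,7); next start ≥ 7 → (11,13); next start ≥ 13 → (16,18); next start ≥ 18 → (18,19); next start ≥ 19 → (20,21); next start ≥ 21 → (21,22); next start ≥ 22 → (23,24).
Selected 8 meetings.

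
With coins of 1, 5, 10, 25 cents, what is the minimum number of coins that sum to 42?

5

Greedy: take as many of the largest coin as possible, then repeat with the remainder.
42 − 1×25→17 − 1×10→7 − 1×5→2 − 2×1→0
Total coins = 1 + 1 + 1 + 2 = 5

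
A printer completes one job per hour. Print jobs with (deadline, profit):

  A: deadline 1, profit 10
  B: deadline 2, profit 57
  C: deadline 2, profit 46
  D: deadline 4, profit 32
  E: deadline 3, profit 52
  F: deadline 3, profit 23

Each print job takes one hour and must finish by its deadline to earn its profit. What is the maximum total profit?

Profit order: B=57 E=52 C=46 D=32 F=23 A=10
Assign: B→slot 2, E→slot 3, C→slot 1, D→slot 4, F skipped, A skipped.
Slots: [1:C] [2:B] [3:E] [4:D]
Profit = 46 + 57 + 52 + 32 = 187

187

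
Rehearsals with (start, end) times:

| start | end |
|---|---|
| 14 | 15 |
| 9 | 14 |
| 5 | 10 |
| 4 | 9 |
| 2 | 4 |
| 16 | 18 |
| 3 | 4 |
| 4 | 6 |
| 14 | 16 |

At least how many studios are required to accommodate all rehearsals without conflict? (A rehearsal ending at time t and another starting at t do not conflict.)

3

The answer is the maximum number of intervals overlapping at any instant.
starts: [2, 3, 4, 4, 5, 9, 14, 14, 16]
ends:   [4, 4, 6, 9, 10, 14, 15, 16, 18]
s2→1 s3→2 e4→1 e4→0 s4→1 s4→2 s5→3  — peak 3.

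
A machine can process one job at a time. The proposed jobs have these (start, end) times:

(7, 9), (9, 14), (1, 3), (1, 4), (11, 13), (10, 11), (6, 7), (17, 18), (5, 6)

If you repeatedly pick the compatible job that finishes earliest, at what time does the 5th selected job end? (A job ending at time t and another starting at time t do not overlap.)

11

Greedy by earliest finish: after sorting by end time, pick each interval compatible with the last pick.
By end time: (1,3), (1,4), (5,6), (6,7), (7,9), (10,11), (11,13), (9,14), (17,18).
Pick (1,3); next start ≥ 3 → (5,6); next start ≥ 6 → (6,7); next start ≥ 7 → (7,9); next start ≥ 9 → (10,11); next start ≥ 11 → (11,13); next start ≥ 13 → (17,18).
Selected: (1,3) (5,6) (6,7) (7,9) (10,11) (11,13) (17,18)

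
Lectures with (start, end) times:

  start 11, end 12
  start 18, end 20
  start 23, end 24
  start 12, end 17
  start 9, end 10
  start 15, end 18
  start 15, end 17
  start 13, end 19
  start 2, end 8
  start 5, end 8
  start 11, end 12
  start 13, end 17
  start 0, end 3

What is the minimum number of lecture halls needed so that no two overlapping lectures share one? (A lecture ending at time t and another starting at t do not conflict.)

starts: [0, 2, 5, 9, 11, 11, 12, 13, 13, 15, 15, 18, 23]
ends:   [3, 8, 8, 10, 12, 12, 17, 17, 17, 18, 19, 20, 24]
s0→1 s2→2 e3→1 s5→2 e8→1 e8→0 s9→1 e10→0 s11→1 s11→2 e12→1 e12→0 s12→1 s13→2 s13→3 s15→4 s15→5  — peak 5.

5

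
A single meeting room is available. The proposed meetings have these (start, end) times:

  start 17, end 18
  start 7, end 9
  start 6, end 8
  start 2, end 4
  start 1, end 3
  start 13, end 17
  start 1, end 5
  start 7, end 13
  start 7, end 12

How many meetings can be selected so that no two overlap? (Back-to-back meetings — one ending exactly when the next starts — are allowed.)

4

Sorted by end: (1,3)  (2,4)  (1,5)  (6,8)  (7,9)  (7,12)  (7,13)  (13,17)  (17,18)
take (1,3); skip (2,4); skip (1,5); take (6,8); take (13,17); take (17,18).
Selected 4 meetings.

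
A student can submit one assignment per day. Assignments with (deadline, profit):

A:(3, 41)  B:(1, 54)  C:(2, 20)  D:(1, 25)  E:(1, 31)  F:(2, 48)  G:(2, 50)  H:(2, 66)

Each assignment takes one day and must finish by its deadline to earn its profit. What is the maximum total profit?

161

Sort by profit descending; place each in the latest free slot ≤ its deadline.
Profit order: H=66 B=54 G=50 F=48 A=41 E=31 D=25 C=20
Assign: H→slot 2, B→slot 1, G skipped, F skipped, A→slot 3, E skipped, D skipped, C skipped.
Slots: [1:B] [2:H] [3:A]
Profit = 54 + 66 + 41 = 161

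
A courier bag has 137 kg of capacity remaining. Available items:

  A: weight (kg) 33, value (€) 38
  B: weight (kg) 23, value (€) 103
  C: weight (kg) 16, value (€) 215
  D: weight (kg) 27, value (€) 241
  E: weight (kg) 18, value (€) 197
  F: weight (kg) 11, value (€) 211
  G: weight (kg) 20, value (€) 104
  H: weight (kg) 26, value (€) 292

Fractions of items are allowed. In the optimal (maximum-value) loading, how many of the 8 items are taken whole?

Greedy by value/weight ratio, highest first.
Ratios (sorted): F 19.18, C 13.44, H 11.23, E 10.94, D 8.93, G 5.20, B 4.48, A 1.15
take F (11 @ 211); take C (16 @ 215); take H (26 @ 292); take E (18 @ 197); take D (27 @ 241); take G (20 @ 104); take 19/23 of B → 85.09. Capacity used 137/137.
6 item(s) taken whole; one partial (take 19/23 of B).

6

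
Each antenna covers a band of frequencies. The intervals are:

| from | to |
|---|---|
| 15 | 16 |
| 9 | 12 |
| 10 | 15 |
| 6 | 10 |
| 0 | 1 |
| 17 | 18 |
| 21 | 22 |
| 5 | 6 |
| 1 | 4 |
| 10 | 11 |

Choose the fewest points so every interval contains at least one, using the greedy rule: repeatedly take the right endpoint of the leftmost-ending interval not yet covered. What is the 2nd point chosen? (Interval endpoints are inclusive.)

Sorted: [0,1] [1,4] [5,6] [6,10] [10,11] [9,12] [10,15] [15,16] [17,18] [21,22]
{[0,1],[1,4]} hit by 1; {[5,6],[6,10]} hit by 6; {[10,11],[9,12],[10,15]} hit by 11; {[15,16]} hit by 16; {[17,18]} hit by 18; {[21,22]} hit by 22.
Points: 1, 6, 11, 16, 18, 22 (6 total).

6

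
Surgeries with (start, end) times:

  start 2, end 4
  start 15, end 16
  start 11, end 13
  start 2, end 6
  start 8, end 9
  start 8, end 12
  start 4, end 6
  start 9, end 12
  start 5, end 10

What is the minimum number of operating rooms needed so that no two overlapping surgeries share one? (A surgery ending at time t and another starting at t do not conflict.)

3

Count concurrent intervals with a sweep; the peak is the room count.
Events (time:±→running): 2:+→1 2:+→2 4:-→1 4:+→2 5:+→3 … peak 3.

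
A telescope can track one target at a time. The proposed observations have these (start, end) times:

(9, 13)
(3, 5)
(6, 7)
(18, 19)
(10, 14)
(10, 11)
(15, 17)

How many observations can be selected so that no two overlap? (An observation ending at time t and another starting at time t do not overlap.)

Order by finish time; keep every interval that doesn't clash with the previous kept one.
Sorted by end: (3,5)  (6,7)  (10,11)  (9,13)  (10,14)  (15,17)  (18,19)
take (3,5); take (6,7); take (10,11); skip (9,13); skip (10,14); take (15,17); take (18,19).
Selected 5 observations.

5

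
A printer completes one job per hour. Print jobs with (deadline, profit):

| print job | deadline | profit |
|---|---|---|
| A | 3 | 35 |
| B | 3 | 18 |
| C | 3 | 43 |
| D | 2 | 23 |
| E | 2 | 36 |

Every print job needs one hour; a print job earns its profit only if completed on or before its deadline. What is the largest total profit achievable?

Sort by profit descending; place each in the latest free slot ≤ its deadline.
Profit order: C=43 E=36 A=35 D=23 B=18
Assign: C→slot 3, E→slot 2, A→slot 1, D skipped, B skipped.
Slots: [1:A] [2:E] [3:C]
Profit = 35 + 36 + 43 = 114

114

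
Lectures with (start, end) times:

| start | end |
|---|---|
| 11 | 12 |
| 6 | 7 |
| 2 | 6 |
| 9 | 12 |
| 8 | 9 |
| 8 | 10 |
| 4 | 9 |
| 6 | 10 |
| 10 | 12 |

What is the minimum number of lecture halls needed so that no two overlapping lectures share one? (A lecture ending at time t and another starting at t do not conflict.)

starts: [2, 4, 6, 6, 8, 8, 9, 10, 11]
ends:   [6, 7, 9, 9, 10, 10, 12, 12, 12]
s2→1 s4→2 e6→1 s6→2 s6→3 e7→2 s8→3 s8→4  — peak 4.

4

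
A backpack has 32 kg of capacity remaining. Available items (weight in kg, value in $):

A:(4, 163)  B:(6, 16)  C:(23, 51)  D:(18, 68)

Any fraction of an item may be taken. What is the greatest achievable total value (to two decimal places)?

Greedy by value/weight ratio, highest first.
Order: A (163/4=40.75) > D (68/18=3.78) > B (16/6=2.67) > C (51/23=2.22)
Fill: take A (4 @ 163) → take D (18 @ 68) → take B (6 @ 16) → take 4/23 of C → 8.87; 32/32 used.
Total value = 255.87

255.87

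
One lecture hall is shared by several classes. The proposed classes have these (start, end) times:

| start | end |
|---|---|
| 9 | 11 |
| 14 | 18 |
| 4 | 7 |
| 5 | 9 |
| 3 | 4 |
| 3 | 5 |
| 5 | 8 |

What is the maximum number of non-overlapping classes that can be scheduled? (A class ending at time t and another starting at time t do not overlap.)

4

Sorted by end: (3,4)  (3,5)  (4,7)  (5,8)  (5,9)  (9,11)  (14,18)
take (3,4); skip (3,5); take (4,7); take (9,11); take (14,18).
Selected 4 classes.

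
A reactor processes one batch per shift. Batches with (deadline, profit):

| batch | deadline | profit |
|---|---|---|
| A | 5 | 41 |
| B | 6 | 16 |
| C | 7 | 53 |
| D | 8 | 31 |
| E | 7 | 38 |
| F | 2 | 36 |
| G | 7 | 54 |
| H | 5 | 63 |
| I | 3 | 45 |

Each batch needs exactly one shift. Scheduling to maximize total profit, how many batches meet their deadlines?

Sort by profit descending; place each in the latest free slot ≤ its deadline.
Profit order: H=63 G=54 C=53 I=45 A=41 E=38 F=36 D=31 B=16
Assign: H→slot 5, G→slot 7, C→slot 6, I→slot 3, A→slot 4, E→slot 2, F→slot 1, D→slot 8, B skipped.
Slots: [1:F] [2:E] [3:I] [4:A] [5:H] [6:C] [7:G] [8:D]
8 of 9 scheduled.

8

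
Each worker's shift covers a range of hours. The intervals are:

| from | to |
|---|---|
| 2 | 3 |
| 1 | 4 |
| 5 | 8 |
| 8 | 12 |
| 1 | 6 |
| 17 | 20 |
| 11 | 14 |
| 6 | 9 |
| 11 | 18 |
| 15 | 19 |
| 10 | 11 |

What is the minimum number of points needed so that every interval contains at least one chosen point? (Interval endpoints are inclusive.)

Sorted: [2,3] [1,4] [1,6] [5,8] [6,9] [10,11] [8,12] [11,14] [11,18] [15,19] [17,20]
{[2,3],[1,4],[1,6]} hit by 3; {[5,8],[6,9]} hit by 8; {[10,11],[8,12],[11,14],[11,18]} hit by 11; {[15,19],[17,20]} hit by 19.
Points: 3, 8, 11, 19 (4 total).

4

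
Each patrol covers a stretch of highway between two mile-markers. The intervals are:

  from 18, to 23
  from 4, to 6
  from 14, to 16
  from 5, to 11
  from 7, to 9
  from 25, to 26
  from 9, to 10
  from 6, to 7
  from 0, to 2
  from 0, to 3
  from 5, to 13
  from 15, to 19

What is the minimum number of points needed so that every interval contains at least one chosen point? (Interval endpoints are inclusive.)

Process intervals by earliest right end; each time one isn't hit yet, stab at its right endpoint.
By right end: [0,2]  [0,3]  [4,6]  [6,7]  [7,9]  [9,10]  [5,11]  [5,13]  [14,16]  [15,19]  [18,23]  [25,26]
[0,2] uncovered → point at 2; [4,6] uncovered → point at 6; [7,9] uncovered → point at 9; [14,16] uncovered → point at 16; [18,23] uncovered → point at 23; [25,26] uncovered → point at 26.
Points: 2, 6, 9, 16, 23, 26 (6 total).

6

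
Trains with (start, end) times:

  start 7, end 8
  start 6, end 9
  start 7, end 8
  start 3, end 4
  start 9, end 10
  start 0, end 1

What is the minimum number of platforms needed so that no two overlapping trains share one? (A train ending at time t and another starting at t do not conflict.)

Events (time:±→running): 0:+→1 1:-→0 3:+→1 4:-→0 6:+→1 7:+→2 7:+→3 … peak 3.

3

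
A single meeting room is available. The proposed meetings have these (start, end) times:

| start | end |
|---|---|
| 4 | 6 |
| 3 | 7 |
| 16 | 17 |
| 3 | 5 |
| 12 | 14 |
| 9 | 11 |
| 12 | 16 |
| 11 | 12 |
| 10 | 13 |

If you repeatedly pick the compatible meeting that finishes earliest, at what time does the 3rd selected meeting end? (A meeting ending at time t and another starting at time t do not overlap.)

12

Sort by end time and greedily take each interval whose start is ≥ the last chosen end.
By end time: (3,5), (4,6), (3,7), (9,11), (11,12), (10,13), (12,14), (12,16), (16,17).
Pick (3,5); next start ≥ 5 → (9,11); next start ≥ 11 → (11,12); next start ≥ 12 → (12,14); next start ≥ 14 → (16,17).
Selected: (3,5) (9,11) (11,12) (12,14) (16,17)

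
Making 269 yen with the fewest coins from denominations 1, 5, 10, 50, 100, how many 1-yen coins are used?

Use the largest denomination that fits, subtract, and repeat.
269 − 2×100→69 − 1×50→19 − 1×10→9 − 1×5→4 − 4×1→0
Count of 1: 4

4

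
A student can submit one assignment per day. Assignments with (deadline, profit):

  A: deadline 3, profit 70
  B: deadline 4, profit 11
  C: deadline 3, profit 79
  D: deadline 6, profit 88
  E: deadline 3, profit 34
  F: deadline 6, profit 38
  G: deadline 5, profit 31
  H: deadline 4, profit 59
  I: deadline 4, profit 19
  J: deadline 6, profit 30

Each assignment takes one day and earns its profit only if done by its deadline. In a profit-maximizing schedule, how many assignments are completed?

6

Take jobs in profit order; each goes to the latest open slot no later than its deadline.
Profit order: D=88 C=79 A=70 H=59 F=38 E=34 G=31 J=30 I=19 B=11
Assign: D→slot 6, C→slot 3, A→slot 2, H→slot 4, F→slot 5, E→slot 1, G skipped, J skipped, I skipped, B skipped.
Slots: [1:E] [2:A] [3:C] [4:H] [5:F] [6:D]
6 of 10 scheduled.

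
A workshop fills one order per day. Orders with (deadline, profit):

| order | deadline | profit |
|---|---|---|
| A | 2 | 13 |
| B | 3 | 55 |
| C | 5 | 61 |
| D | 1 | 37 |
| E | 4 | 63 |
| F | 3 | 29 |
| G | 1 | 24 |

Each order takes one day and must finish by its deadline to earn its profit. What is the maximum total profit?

245

By profit: E(d4,63), C(d5,61), B(d3,55), D(d1,37), F(d3,29), G(d1,24), A(d2,13)
E→slot 4; C→slot 5; B→slot 3; D→slot 1; F→slot 2; G skipped; A skipped.
Profit = 37 + 29 + 55 + 63 + 61 = 245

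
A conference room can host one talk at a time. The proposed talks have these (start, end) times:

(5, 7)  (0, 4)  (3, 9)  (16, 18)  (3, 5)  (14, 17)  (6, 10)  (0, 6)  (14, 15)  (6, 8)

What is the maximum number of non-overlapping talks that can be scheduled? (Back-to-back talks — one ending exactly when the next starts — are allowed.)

4

Sorted by end: (0,4)  (3,5)  (0,6)  (5,7)  (6,8)  (3,9)  (6,10)  (14,15)  (14,17)  (16,18)
take (0,4); skip (0,6); take (5,7); skip (6,10); take (14,15); skip (14,17); take (16,18).
Selected 4 talks.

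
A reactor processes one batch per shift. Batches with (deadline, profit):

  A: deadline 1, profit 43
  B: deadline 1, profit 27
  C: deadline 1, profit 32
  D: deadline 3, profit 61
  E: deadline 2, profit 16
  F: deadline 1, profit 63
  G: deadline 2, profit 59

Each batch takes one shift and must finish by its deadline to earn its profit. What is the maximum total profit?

183

Take jobs in profit order; each goes to the latest open slot no later than its deadline.
Profit order: F=63 D=61 G=59 A=43 C=32 B=27 E=16
Assign: F→slot 1, D→slot 3, G→slot 2, A skipped, C skipped, B skipped, E skipped.
Slots: [1:F] [2:G] [3:D]
Profit = 63 + 59 + 61 = 183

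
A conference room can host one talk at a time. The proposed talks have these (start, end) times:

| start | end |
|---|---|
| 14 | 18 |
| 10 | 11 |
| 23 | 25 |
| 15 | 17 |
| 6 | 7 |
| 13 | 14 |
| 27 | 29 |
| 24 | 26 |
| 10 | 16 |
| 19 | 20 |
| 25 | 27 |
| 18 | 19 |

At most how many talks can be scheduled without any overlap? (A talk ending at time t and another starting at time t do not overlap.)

Sort by end time and greedily take each interval whose start is ≥ the last chosen end.
Sorted by end: (6,7)  (10,11)  (13,14)  (10,16)  (15,17)  (14,18)  (18,19)  (19,20)  (23,25)  (24,26)  (25,27)  (27,29)
take (6,7); take (10,11); take (13,14); skip (10,16); take (15,17); take (18,19); take (19,20); take (23,25); take (25,27); take (27,29).
Selected 9 talks.

9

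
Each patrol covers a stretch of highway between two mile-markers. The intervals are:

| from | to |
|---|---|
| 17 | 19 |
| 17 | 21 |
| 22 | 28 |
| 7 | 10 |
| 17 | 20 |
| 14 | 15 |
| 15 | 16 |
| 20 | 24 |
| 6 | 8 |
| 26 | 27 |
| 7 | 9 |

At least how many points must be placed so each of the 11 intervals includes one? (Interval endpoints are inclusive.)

5

Process intervals by earliest right end; each time one isn't hit yet, stab at its right endpoint.
By right end: [6,8]  [7,9]  [7,10]  [14,15]  [15,16]  [17,19]  [17,20]  [17,21]  [20,24]  [26,27]  [22,28]
[6,8] uncovered → point at 8; [14,15] uncovered → point at 15; [17,19] uncovered → point at 19; [20,24] uncovered → point at 24; [26,27] uncovered → point at 27.
Points: 8, 15, 19, 24, 27 (5 total).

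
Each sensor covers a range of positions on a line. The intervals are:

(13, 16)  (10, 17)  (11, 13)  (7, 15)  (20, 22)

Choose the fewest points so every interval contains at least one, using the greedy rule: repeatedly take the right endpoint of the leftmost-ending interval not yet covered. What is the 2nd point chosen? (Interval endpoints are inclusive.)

Process intervals by earliest right end; each time one isn't hit yet, stab at its right endpoint.
Sorted: [11,13] [7,15] [13,16] [10,17] [20,22]
{[11,13],[7,15],[13,16],[10,17]} hit by 13; {[20,22]} hit by 22.
Points: 13, 22 (2 total).

22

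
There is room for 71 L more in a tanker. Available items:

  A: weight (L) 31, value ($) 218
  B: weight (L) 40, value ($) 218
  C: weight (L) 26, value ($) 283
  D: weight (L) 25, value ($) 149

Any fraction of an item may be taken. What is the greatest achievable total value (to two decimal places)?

584.44

Sort by value per unit weight and fill in that order.
Order: C (283/26=10.88) > A (218/31=7.03) > D (149/25=5.96) > B (218/40=5.45)
Fill: take C (26 @ 283) → take A (31 @ 218) → take 14/25 of D → 83.44; 71/71 used.
Total value = 584.44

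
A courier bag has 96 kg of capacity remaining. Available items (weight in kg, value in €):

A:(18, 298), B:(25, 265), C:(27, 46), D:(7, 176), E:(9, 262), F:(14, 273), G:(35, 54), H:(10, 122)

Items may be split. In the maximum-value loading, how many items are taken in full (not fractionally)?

6

Sort by value per unit weight and fill in that order.
Ratios (sorted): E 29.11, D 25.14, F 19.50, A 16.56, H 12.20, B 10.60, C 1.70, G 1.54
take E (9 @ 262); take D (7 @ 176); take F (14 @ 273); take A (18 @ 298); take H (10 @ 122); take B (25 @ 265); take 13/27 of C → 22.15. Capacity used 96/96.
6 item(s) taken whole; one partial (take 13/27 of C).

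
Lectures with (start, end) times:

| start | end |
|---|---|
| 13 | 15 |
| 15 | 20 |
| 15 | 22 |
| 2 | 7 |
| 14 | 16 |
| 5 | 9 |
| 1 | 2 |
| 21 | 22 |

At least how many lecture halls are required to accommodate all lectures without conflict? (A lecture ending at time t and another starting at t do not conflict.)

3

starts: [1, 2, 5, 13, 14, 15, 15, 21]
ends:   [2, 7, 9, 15, 16, 20, 22, 22]
s1→1 e2→0 s2→1 s5→2 e7→1 e9→0 s13→1 s14→2 e15→1 s15→2 s15→3  — peak 3.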